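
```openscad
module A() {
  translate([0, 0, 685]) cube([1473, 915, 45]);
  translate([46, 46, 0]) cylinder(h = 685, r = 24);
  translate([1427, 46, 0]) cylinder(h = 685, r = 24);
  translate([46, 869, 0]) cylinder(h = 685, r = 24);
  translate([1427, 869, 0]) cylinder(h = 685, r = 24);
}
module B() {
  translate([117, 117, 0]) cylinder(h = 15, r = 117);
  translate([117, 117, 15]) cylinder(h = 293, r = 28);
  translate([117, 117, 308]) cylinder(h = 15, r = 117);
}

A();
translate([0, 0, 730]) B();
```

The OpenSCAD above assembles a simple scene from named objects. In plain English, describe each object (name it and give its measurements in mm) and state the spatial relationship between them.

A is a rectangular dining table. The top is 1473×915×45 mm with its upper surface at z = 730 mm. It stands on four round legs of 48 mm diameter, each leg's bounding box inset 22 mm from the nearest pair of top edges, running from the floor to the underside of the top.

B is a spool: two coaxial disc flanges of radius 117 mm and thickness 15 mm, joined by a core cylinder of radius 28 mm and height 293 mm. The lower flange rests on z = 0 and the three cylinders share a vertical axis.

The spool is on top of the table.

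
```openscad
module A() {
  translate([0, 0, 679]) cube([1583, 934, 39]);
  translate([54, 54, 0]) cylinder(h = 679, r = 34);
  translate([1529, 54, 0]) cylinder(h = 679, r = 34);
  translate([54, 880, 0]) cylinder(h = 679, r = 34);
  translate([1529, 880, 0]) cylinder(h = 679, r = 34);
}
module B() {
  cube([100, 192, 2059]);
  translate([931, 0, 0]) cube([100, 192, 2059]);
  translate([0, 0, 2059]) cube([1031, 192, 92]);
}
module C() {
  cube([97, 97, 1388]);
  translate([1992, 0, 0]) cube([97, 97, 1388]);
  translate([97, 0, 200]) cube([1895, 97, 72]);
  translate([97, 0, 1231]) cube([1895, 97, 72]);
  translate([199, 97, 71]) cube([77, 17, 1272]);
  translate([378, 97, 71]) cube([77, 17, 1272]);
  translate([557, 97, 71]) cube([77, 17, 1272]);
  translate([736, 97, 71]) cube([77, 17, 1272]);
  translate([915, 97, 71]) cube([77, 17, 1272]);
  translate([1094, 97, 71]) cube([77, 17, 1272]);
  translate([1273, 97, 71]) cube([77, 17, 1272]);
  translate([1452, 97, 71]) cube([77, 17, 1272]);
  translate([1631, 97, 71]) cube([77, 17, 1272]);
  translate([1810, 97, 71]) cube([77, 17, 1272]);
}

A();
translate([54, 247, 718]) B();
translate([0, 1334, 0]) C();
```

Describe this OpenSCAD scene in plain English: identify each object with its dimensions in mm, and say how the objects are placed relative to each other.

A is a table with a 1583×934 mm rectangular top, 39 mm thick, top surface at z = 718 mm, supported by four round legs of 68 mm diameter, each leg's bounding box inset 20 mm from the nearest pair of top edges, running from the floor.

B is a door frame. The clear opening is 831 mm wide and 2059 mm high. Two 100 mm wide jambs, 192 mm deep, stand either side of the opening from the floor to the top of the opening. A 92 mm thick head sits across the top of both jambs, spanning the full outside width of the frame.

C is a fence section. Two 97×97 mm posts, 1388 mm tall, stand on the floor with a clear span of 1895 mm between their inner faces. Two horizontal rails of 97×72 mm section span the gap between the posts with their undersides at z = 200 mm and z = 1231 mm, flush with the posts' −y face. 10 pickets, each 77 mm wide, 17 mm thick and 1272 mm tall, are fixed to the +y face of the rails with their bottoms at z = 71 mm, evenly spaced across the span with equal gaps (rounded down to the nearest mm) at the −x end and between each pair — any rounding remainder accumulates at the +x end.

The door frame is on top of the table. The fence section is on the floor beside the table on its +y side.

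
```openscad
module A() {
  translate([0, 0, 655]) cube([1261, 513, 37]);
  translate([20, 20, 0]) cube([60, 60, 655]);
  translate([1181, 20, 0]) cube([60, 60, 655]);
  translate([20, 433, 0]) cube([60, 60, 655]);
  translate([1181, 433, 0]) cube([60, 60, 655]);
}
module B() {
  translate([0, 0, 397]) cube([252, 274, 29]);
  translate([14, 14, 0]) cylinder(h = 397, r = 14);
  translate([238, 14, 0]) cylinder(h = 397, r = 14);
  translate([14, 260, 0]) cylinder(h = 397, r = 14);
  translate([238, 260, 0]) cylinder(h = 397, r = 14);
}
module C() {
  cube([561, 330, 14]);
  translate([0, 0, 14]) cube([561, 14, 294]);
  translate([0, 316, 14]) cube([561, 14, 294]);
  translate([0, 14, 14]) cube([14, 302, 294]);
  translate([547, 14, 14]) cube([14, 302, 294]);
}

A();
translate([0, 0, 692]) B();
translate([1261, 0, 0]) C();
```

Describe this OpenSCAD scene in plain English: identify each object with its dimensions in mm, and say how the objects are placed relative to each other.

A is a table: top 1261 mm (x) × 513 mm (y), 37 mm thick, upper face at z = 692 mm, on four 60×60 mm square legs, each inset 20 mm from the nearest pair of top edges, running from z = 0 to the bottom of the top.

B is a four-legged stool. The seat is a 252×274×29 mm slab whose top surface is at z = 426 mm; four round legs, each 28 mm in diameter, run from the floor (z = 0) to the underside of the seat, each leg's axis is inset half a diameter from the nearest pair of seat edges (so the leg's bounding box is flush with the corner).

C is an open storage box with external size 561×330×308 mm and wall thickness 14 mm (the base is also 14 mm thick). The base covers the whole footprint; the four walls stand on the base, with the y-facing walls full-width and the x-facing walls fitting between their inner faces.

The stool is on top of the table. The open box is against the table's +x side, with their −y faces flush.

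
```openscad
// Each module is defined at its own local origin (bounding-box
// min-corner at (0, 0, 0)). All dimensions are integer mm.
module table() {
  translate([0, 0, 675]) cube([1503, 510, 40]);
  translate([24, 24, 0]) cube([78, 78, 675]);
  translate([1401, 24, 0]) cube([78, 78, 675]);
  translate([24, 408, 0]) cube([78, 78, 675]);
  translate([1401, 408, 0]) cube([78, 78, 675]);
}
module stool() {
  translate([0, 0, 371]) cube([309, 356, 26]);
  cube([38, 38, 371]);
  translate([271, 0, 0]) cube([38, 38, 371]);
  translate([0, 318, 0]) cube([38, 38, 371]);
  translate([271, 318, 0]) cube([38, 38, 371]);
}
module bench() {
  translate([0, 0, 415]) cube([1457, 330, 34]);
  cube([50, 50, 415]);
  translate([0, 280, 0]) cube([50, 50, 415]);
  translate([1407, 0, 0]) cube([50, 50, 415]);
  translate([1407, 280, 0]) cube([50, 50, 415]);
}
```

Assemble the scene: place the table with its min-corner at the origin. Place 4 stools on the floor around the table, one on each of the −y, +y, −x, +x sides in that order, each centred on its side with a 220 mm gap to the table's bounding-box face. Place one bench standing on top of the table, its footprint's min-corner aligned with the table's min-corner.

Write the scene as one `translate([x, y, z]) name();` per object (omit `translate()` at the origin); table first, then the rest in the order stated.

table();
translate([597, -576, 0]) stool();
translate([597, 730, 0]) stool();
translate([-529, 77, 0]) stool();
translate([1723, 77, 0]) stool();
translate([0, 0, 715]) bench();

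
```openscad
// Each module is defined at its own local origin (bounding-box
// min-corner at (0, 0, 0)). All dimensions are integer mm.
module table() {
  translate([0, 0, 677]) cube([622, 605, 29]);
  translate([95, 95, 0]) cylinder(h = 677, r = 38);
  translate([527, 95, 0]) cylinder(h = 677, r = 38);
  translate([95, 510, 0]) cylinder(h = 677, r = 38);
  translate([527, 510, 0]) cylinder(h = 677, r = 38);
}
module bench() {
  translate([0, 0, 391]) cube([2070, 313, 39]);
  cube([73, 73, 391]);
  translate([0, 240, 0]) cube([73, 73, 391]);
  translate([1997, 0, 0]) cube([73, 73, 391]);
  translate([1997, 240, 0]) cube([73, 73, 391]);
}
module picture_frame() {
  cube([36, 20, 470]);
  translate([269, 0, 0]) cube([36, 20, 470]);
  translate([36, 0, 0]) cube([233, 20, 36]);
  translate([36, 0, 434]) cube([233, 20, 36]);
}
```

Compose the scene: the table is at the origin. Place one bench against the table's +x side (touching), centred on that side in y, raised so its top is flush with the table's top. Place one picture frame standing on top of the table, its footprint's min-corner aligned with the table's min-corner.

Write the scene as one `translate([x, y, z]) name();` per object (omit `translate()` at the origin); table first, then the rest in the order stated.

table();
translate([622, 146, 276]) bench();
translate([0, 0, 706]) picture_frame();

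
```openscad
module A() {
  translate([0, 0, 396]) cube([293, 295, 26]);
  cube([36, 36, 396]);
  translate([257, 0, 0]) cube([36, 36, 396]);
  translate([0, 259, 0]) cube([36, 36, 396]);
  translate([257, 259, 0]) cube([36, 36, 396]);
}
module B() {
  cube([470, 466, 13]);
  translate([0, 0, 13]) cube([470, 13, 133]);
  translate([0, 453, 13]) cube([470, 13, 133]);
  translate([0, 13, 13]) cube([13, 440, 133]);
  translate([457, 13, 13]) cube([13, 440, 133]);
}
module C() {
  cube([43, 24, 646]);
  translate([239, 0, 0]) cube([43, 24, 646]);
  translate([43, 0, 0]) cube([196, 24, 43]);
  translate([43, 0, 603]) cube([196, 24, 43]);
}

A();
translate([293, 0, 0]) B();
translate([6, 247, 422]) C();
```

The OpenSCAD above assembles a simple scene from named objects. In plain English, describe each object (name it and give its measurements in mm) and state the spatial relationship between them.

A is a four-legged stool. The seat is a 293×295×26 mm slab whose top surface is at z = 422 mm; four square legs, each 36×36 mm in cross-section, run from the floor (z = 0) to the underside of the seat, each flush with a corner of the seat.

B is an open storage box with external size 470×466×146 mm and wall thickness 13 mm (the base is also 13 mm thick). The base covers the whole footprint; the four walls stand on the base, with the y-facing walls full-width and the x-facing walls fitting between their inner faces.

C is a rectangular picture frame lying in the x–z plane (depth along y). The opening is 196 mm wide (x) by 560 mm tall (z), surrounded by a border 43 mm wide on all four sides. The frame is 24 mm deep and is made of two full-height vertical stiles with two horizontal rails fitted between them.

The open box is against the stool's +x side, with their −y faces flush. The picture frame is on top of the stool.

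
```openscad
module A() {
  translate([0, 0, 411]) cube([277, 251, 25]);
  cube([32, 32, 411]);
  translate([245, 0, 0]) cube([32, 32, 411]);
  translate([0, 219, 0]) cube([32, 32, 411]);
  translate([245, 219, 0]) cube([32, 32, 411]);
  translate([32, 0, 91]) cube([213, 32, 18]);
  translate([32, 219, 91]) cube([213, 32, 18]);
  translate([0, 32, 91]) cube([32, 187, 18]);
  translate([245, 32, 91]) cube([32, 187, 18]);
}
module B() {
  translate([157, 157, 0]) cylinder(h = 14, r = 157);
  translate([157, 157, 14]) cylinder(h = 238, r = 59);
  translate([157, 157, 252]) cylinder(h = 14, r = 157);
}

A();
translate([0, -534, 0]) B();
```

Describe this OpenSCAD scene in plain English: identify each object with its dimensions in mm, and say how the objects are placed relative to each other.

A is a four-legged stool. The seat is a 277×251×25 mm slab whose top surface is at z = 436 mm; four square legs, each 32×32 mm in cross-section, run from the floor (z = 0) to the underside of the seat, each flush with a corner of the seat. Four stretchers, 32 mm wide and 18 mm tall, connect adjacent legs with their undersides at z = 91 mm, each running between the inner faces of the legs it joins and aligned with the legs' outer faces on the other axis.

B is a spool: two coaxial disc flanges of radius 157 mm and thickness 14 mm, joined by a core cylinder of radius 59 mm and height 238 mm. The lower flange rests on z = 0 and the three cylinders share a vertical axis.

The spool is on the floor beside the stool on its −y side.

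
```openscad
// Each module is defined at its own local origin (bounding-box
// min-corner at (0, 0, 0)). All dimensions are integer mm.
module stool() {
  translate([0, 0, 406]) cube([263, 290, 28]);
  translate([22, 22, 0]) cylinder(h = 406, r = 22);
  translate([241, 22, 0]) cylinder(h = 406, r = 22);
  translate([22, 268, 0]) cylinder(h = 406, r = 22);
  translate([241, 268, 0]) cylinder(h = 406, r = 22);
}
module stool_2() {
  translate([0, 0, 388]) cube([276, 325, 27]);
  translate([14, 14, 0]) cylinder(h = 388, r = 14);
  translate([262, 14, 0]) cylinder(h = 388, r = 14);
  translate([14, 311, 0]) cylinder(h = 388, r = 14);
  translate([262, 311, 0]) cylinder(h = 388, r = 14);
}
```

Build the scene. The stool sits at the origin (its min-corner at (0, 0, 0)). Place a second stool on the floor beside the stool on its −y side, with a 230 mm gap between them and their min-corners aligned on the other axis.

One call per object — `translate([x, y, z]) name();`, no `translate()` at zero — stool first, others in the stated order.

stool();
translate([0, -555, 0]) stool_2();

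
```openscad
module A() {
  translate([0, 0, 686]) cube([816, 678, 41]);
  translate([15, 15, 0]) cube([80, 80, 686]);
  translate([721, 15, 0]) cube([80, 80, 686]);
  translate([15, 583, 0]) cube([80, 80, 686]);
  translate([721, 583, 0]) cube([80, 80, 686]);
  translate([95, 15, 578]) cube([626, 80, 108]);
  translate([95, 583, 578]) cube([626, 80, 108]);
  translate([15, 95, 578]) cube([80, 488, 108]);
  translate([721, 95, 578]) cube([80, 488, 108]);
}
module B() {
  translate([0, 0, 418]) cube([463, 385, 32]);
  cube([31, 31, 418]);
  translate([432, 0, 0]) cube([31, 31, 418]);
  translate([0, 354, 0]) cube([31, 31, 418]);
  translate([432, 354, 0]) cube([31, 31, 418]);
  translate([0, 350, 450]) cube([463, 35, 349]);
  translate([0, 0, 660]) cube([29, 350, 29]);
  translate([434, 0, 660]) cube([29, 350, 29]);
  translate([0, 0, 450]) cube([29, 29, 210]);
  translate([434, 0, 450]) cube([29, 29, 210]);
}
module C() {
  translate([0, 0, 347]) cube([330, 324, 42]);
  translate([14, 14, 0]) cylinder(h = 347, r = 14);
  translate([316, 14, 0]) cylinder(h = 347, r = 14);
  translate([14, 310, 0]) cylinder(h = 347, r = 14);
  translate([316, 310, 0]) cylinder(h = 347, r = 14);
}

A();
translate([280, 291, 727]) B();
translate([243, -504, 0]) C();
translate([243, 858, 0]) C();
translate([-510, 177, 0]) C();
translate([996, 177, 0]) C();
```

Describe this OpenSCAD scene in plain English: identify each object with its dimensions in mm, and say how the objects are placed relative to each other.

A is a table: top 816 mm (x) × 678 mm (y), 41 mm thick, upper face at z = 727 mm, on four 80×80 mm square legs, each inset 15 mm from the nearest pair of top edges, running from z = 0 to the bottom of the top. Four apron rails, 80 mm thick and 108 mm tall, run between adjacent legs with their top edges flush with the underside of the top and their outer faces flush with the legs' outer faces.

B is a chair: 463×385 mm seat, 32 mm thick, top at z = 450 mm, on four 31 mm square corner legs flush with the seat edges. A 35 mm thick backrest slab spans the full seat width, extending 349 mm above the seat top, its back face flush with the seat's +y edge. Two armrests of 29×29 mm section run along each side from the seat's front edge to the front of the backrest, top faces 239 mm above the seat top and outer faces flush with the seat's x-edges; a 29×29 mm post under the front of each armrest stands on the seat at the front corner.

C is a four-legged stool. The seat is 330×324 mm, 42 mm thick, top at z = 389 mm. It stands on four round legs, each 28 mm in diameter, from z = 0 to the seat underside, each leg's axis is inset half a diameter from the nearest pair of seat edges (so the leg's bounding box is flush with the corner).

The chair is on top of the table. Four stools sit around the table at the −y, +y, −x, +x sides.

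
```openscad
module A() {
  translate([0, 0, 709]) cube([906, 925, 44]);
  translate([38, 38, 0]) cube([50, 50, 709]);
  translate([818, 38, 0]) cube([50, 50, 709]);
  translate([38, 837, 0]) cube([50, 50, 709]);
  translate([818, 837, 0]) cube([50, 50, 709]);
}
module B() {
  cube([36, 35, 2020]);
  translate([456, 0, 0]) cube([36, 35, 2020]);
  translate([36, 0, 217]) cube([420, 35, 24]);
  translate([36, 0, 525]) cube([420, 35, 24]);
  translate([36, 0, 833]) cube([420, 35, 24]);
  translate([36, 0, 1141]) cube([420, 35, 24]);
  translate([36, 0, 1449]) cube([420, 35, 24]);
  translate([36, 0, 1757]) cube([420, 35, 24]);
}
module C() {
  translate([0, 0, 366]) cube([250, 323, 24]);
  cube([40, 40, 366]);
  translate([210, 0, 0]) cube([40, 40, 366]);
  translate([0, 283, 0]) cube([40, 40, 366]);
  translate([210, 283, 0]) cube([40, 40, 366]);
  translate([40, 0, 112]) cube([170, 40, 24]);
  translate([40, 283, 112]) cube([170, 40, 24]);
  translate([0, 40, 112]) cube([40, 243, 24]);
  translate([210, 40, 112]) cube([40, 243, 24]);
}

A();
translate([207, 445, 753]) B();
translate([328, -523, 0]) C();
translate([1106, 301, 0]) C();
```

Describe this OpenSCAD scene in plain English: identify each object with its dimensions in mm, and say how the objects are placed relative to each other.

A is a table: top 906 mm (x) × 925 mm (y), 44 mm thick, upper face at z = 753 mm, on four 50×50 mm square legs, each inset 38 mm from the nearest pair of top edges, running from z = 0 to the bottom of the top.

B is a wooden ladder with two side rails of 36×35 mm section and 2020 mm height, set 492 mm apart overall. Between them run 6 rectangular rungs (35 mm deep, 24 mm thick), front faces flush with the rails' −y face. The bottom of the first rung is 217 mm above the floor and each subsequent rung is 308 mm higher than the one below.

C is a four-legged stool. The seat is 250×323 mm, 24 mm thick, top at z = 390 mm. It stands on four square legs, each 40×40 mm in cross-section, from z = 0 to the seat underside, each flush with a corner of the seat. Four stretchers, 40 mm wide and 24 mm tall, connect adjacent legs with their undersides at z = 112 mm, each running between the inner faces of the legs it joins and aligned with the legs' outer faces on the other axis.

The ladder is on top of the table, centred. Two stools sit around the table at the −y, +x sides.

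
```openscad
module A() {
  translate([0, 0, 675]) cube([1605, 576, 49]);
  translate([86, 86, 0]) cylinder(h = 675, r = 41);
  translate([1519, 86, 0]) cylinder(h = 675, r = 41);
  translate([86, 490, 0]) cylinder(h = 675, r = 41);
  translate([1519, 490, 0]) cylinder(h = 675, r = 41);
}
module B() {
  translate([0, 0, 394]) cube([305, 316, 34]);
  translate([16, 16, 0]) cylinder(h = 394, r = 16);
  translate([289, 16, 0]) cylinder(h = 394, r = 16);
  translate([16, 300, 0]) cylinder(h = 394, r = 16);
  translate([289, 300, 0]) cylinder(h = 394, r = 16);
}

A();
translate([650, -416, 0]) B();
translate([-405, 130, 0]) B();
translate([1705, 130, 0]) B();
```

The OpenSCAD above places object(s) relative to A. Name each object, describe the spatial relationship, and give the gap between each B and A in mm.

A is a table. B is a stool. Three stools sit around the table at the −y, −x, +x sides. The gap between each stool and the table is 100 mm.

Each stool's nearest face is 100 mm from the table's bounding box.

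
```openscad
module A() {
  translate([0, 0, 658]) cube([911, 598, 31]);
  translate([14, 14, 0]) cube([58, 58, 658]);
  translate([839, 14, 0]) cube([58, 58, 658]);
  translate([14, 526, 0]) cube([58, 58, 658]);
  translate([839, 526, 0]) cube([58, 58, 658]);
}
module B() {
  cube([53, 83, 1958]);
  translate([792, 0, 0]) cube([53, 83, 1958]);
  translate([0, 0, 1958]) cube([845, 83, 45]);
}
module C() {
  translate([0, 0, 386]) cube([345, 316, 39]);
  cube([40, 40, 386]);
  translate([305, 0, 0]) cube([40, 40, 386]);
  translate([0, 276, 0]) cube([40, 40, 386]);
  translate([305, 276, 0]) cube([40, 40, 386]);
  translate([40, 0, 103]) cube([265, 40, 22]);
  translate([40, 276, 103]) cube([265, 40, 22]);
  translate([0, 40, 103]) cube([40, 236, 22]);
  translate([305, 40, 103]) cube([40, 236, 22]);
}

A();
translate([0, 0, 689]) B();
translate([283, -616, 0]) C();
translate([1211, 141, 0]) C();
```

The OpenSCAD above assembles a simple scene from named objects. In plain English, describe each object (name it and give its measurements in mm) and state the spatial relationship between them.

A is a table with a 911×598 mm rectangular top, 31 mm thick, top surface at z = 689 mm, supported by four 58×58 mm square legs, each inset 14 mm from the nearest pair of top edges, running from the floor.

B is a rectangular door frame: two vertical jambs of 53×83 mm section, 1958 mm tall, with a clear opening 739 mm wide between their inner faces. A header 45 mm tall and 83 mm deep lies on top of the jambs and spans the full outside width.

C is a four-legged stool. The seat is 345×316 mm, 39 mm thick, top at z = 425 mm. It stands on four square legs, each 40×40 mm in cross-section, from z = 0 to the seat underside, each flush with a corner of the seat. Four stretchers, 40 mm wide and 22 mm tall, connect adjacent legs with their undersides at z = 103 mm, each running between the inner faces of the legs it joins and aligned with the legs' outer faces on the other axis.

The door frame is on top of the table. Two stools sit around the table at the −y, +x sides.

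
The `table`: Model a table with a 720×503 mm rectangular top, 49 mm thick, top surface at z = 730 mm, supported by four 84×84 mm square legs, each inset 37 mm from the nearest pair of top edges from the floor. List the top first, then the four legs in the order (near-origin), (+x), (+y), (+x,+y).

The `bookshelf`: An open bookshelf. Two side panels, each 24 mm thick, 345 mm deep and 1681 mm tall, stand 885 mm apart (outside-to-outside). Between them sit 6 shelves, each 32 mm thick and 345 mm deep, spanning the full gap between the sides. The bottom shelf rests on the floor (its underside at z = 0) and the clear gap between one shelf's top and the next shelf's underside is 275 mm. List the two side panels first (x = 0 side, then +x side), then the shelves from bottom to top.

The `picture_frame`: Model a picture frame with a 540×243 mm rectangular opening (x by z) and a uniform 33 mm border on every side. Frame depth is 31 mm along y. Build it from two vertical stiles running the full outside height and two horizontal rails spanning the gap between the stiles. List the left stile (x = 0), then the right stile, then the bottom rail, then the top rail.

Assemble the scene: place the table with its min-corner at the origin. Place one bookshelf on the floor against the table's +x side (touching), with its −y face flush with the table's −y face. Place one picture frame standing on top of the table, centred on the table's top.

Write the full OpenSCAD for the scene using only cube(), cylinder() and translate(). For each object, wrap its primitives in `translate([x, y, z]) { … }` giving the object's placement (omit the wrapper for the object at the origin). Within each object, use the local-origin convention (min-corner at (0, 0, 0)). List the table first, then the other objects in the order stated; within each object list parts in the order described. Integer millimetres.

translate([0, 0, 681]) cube([720, 503, 49]);
translate([37, 37, 0]) cube([84, 84, 681]);
translate([599, 37, 0]) cube([84, 84, 681]);
translate([37, 382, 0]) cube([84, 84, 681]);
translate([599, 382, 0]) cube([84, 84, 681]);
translate([720, 0, 0]) {
  cube([24, 345, 1681]);
  translate([861, 0, 0]) cube([24, 345, 1681]);
  translate([24, 0, 0]) cube([837, 345, 32]);
  translate([24, 0, 307]) cube([837, 345, 32]);
  translate([24, 0, 614]) cube([837, 345, 32]);
  translate([24, 0, 921]) cube([837, 345, 32]);
  translate([24, 0, 1228]) cube([837, 345, 32]);
  translate([24, 0, 1535]) cube([837, 345, 32]);
}
translate([57, 236, 730]) {
  cube([33, 31, 309]);
  translate([573, 0, 0]) cube([33, 31, 309]);
  translate([33, 0, 0]) cube([540, 31, 33]);
  translate([33, 0, 276]) cube([540, 31, 33]);
}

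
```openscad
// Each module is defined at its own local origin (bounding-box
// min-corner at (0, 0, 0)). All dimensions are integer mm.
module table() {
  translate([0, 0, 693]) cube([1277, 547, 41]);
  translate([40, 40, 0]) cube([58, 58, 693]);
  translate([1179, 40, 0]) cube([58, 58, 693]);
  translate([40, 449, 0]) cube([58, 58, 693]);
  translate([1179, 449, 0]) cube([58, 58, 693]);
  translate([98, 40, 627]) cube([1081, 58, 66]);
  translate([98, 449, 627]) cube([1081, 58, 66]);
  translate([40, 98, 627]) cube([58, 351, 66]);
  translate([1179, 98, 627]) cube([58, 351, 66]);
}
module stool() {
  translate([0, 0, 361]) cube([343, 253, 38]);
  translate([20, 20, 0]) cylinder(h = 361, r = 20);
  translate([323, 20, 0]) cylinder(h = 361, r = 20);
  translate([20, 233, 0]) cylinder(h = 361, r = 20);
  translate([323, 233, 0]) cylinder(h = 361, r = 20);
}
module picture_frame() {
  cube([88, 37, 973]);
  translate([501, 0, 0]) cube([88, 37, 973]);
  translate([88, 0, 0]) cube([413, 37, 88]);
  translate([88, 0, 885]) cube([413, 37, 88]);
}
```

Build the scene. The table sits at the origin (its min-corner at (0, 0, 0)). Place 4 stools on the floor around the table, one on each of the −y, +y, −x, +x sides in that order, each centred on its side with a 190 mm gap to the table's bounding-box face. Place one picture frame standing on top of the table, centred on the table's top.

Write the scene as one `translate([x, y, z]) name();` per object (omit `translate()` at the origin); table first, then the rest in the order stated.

table();
translate([467, -443, 0]) stool();
translate([467, 737, 0]) stool();
translate([-533, 147, 0]) stool();
translate([1467, 147, 0]) stool();
translate([344, 255, 734]) picture_frame();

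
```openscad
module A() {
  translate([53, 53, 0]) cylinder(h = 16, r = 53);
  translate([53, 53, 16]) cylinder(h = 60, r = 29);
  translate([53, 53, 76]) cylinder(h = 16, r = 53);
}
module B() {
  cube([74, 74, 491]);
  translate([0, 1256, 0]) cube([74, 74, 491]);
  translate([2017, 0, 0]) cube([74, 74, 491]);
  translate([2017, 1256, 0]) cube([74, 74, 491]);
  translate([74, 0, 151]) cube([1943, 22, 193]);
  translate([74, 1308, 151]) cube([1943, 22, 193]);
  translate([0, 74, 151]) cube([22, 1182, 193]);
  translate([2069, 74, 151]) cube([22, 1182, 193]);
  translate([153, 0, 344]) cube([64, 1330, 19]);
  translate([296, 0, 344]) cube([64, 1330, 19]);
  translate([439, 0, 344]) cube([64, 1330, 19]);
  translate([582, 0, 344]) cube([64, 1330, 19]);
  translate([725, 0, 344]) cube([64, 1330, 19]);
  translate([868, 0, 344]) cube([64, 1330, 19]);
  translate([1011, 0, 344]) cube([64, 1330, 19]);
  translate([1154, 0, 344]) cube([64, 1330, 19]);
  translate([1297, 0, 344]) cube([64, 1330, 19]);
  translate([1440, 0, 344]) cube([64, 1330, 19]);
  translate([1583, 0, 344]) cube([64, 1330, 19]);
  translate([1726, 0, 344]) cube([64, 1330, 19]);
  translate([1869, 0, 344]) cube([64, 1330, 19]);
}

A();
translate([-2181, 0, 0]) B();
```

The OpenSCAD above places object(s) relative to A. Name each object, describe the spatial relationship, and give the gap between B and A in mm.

The bed frame's nearest face is 90 mm from the spool's −x face.

A is a spool. B is a bed frame. The bed frame is on the floor beside the spool on its −x side. The gap between the bed frame and the spool is 90 mm.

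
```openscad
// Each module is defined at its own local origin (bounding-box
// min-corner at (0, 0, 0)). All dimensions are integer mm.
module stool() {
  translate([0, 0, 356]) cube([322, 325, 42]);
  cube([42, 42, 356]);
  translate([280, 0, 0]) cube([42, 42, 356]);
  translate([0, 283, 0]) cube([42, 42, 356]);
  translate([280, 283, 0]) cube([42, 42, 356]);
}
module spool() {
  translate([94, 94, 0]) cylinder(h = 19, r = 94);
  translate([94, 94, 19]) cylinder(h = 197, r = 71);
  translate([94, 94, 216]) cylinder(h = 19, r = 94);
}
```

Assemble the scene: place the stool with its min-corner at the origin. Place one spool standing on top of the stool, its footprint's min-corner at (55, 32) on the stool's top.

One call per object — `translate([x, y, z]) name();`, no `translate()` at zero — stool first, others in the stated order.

stool();
translate([55, 32, 398]) spool();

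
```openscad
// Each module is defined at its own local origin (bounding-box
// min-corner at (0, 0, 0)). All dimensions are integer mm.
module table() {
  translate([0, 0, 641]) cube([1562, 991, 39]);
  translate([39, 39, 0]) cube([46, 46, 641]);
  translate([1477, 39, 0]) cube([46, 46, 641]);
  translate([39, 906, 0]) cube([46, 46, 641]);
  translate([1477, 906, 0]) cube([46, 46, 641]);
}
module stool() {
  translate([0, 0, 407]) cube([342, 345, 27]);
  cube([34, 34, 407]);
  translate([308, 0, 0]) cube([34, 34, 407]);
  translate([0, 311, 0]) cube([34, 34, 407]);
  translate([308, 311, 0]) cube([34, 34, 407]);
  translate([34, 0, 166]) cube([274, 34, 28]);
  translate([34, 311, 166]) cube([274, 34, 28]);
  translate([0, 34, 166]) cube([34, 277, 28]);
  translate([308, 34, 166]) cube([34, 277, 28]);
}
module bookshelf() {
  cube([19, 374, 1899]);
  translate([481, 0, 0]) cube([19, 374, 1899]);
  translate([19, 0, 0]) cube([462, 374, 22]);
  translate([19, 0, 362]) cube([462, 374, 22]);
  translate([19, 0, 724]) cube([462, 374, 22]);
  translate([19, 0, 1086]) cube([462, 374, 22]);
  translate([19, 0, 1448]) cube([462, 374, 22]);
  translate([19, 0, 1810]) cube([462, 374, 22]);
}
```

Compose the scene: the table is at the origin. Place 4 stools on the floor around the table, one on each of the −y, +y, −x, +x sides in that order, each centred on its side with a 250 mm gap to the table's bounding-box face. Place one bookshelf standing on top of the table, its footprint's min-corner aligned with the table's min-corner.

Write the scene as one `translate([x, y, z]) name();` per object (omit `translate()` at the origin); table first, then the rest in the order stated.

table();
translate([610, -595, 0]) stool();
translate([610, 1241, 0]) stool();
translate([-592, 323, 0]) stool();
translate([1812, 323, 0]) stool();
translate([0, 0, 680]) bookshelf();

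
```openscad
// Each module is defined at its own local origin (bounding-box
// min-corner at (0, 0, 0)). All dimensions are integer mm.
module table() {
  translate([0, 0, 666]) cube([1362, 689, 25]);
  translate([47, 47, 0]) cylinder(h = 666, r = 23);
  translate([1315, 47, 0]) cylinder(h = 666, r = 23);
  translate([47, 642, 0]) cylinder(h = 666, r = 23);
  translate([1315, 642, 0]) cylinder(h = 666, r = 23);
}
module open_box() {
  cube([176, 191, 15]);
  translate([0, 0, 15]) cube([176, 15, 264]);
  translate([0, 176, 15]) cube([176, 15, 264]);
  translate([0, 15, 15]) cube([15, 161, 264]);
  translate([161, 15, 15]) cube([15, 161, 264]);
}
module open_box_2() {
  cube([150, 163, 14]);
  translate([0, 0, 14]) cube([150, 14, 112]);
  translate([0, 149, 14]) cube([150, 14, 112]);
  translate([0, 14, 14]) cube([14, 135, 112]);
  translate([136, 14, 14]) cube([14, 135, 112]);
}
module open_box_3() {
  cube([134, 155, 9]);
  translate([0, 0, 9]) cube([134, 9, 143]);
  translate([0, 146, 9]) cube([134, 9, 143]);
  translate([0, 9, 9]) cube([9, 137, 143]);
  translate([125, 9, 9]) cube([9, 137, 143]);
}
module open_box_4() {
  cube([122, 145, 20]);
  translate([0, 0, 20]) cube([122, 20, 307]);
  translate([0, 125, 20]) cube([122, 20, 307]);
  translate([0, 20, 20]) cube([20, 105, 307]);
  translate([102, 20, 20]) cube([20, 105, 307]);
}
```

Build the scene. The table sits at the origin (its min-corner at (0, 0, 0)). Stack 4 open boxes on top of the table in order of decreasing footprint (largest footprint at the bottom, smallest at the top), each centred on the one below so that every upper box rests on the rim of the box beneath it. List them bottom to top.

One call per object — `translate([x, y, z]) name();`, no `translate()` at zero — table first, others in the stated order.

table();
translate([593, 249, 691]) open_box();
translate([606, 263, 970]) open_box_2();
translate([614, 267, 1096]) open_box_3();
translate([620, 272, 1248]) open_box_4();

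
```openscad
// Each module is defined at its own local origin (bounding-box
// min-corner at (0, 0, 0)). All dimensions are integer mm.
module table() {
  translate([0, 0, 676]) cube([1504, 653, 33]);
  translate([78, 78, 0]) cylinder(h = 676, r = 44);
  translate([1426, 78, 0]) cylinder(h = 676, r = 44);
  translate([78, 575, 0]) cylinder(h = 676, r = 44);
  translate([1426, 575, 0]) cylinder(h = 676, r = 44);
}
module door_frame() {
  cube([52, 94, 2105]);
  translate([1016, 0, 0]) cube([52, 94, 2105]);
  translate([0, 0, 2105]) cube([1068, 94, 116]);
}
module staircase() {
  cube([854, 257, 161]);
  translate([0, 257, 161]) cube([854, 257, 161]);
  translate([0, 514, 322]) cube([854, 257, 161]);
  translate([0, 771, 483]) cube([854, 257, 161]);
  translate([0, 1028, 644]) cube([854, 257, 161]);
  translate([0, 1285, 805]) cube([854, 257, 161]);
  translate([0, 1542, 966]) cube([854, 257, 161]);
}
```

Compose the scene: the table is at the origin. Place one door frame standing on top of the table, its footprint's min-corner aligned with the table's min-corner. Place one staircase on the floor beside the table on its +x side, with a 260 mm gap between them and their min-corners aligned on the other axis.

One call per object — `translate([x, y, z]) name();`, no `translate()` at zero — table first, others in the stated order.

table();
translate([0, 0, 709]) door_frame();
translate([1764, 0, 0]) staircase();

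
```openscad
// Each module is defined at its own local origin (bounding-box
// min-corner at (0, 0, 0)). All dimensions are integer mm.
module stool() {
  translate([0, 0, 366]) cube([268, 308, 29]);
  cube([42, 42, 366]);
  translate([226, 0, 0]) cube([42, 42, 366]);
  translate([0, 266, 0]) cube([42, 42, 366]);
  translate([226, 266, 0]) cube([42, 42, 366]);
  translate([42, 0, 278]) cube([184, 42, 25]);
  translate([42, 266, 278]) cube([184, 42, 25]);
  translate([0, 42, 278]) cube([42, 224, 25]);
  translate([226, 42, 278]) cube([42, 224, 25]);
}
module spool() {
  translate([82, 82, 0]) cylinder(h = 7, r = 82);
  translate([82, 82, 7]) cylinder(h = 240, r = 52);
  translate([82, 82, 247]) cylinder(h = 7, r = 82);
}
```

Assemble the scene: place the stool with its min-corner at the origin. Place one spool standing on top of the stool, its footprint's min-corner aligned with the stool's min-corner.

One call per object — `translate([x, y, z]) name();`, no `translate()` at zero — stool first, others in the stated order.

stool();
translate([0, 0, 395]) spool();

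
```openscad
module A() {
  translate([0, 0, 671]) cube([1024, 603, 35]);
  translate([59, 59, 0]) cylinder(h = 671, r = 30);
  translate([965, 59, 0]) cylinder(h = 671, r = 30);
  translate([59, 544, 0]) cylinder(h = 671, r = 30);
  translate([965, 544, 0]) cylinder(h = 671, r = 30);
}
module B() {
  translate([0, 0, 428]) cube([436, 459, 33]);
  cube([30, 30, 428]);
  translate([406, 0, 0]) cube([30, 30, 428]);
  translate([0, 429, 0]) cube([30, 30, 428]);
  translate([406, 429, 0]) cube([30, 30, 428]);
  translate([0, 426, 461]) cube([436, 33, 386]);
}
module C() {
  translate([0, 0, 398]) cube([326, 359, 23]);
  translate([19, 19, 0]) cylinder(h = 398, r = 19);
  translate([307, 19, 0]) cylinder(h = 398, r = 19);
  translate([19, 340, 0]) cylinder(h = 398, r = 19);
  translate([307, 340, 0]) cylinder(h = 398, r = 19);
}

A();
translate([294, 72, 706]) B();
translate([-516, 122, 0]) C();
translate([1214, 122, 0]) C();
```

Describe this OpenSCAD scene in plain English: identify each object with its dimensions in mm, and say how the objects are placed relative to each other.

A is a table with a 1024×603 mm rectangular top, 35 mm thick, top surface at z = 706 mm, supported by four round legs of 60 mm diameter, each leg's bounding box inset 29 mm from the nearest pair of top edges, running from the floor.

B is a chair: 436×459 mm seat, 33 mm thick, top at z = 461 mm, on four 30 mm square corner legs flush with the seat edges. A 33 mm thick backrest slab spans the full seat width, extending 386 mm above the seat top, its back face flush with the seat's +y edge.

C is a four-legged stool. The seat is a 326×359×23 mm slab whose top surface is at z = 421 mm; four round legs, each 38 mm in diameter, run from the floor (z = 0) to the underside of the seat, each leg's axis is inset half a diameter from the nearest pair of seat edges (so the leg's bounding box is flush with the corner).

The chair is on top of the table, centred. Two stools sit around the table at the −x, +x sides.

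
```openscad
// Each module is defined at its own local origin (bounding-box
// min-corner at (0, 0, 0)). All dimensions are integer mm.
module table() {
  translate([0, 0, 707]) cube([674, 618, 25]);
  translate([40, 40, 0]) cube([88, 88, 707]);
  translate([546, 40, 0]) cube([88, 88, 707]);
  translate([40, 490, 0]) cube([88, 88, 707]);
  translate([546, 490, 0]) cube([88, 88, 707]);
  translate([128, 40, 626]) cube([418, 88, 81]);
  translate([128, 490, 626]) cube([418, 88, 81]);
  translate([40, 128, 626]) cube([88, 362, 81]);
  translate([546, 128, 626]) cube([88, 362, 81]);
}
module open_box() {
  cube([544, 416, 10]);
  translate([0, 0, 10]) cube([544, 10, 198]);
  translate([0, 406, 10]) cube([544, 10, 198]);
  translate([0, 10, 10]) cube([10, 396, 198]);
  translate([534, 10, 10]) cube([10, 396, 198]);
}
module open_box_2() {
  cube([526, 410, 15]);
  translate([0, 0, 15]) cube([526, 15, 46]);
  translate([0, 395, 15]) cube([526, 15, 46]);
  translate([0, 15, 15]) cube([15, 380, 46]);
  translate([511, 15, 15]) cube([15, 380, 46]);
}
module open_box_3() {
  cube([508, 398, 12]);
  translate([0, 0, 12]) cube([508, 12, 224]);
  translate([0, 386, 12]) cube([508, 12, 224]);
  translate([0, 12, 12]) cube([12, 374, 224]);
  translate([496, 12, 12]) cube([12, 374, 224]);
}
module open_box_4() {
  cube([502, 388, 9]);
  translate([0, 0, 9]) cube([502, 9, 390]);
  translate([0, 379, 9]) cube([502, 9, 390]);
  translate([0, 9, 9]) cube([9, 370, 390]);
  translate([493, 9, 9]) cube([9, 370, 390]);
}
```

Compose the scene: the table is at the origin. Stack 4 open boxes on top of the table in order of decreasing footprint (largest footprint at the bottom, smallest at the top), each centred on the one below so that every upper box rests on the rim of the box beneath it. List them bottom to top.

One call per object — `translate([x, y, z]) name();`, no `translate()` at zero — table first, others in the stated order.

table();
translate([65, 101, 732]) open_box();
translate([74, 104, 940]) open_box_2();
translate([83, 110, 1001]) open_box_3();
translate([86, 115, 1237]) open_box_4();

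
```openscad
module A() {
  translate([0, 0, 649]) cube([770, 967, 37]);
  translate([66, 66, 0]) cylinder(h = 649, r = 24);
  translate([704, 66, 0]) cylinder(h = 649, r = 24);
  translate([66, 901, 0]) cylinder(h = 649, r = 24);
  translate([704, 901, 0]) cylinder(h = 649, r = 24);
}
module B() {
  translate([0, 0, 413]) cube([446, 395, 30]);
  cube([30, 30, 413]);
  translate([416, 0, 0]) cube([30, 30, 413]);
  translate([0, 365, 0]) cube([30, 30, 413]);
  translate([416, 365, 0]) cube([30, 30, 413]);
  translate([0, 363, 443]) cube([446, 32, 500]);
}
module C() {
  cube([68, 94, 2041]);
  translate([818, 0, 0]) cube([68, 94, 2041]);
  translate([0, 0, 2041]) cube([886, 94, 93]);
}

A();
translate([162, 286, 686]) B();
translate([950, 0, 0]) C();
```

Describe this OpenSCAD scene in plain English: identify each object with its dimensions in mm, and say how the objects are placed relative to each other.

A is a table with a 770×967 mm rectangular top, 37 mm thick, top surface at z = 686 mm, supported by four round legs of 48 mm diameter, each leg's bounding box inset 42 mm from the nearest pair of top edges, running from the floor.

B is a chair: 446×395 mm seat, 30 mm thick, top at z = 443 mm, on four 30 mm square corner legs flush with the seat edges. A 32 mm thick backrest slab spans the full seat width, extending 500 mm above the seat top, its back face flush with the seat's +y edge.

C is a door frame. The clear opening is 750 mm wide and 2041 mm high. Two 68 mm wide jambs, 94 mm deep, stand either side of the opening from the floor to the top of the opening. A 93 mm thick head sits across the top of both jambs, spanning the full outside width of the frame.

The chair is on top of the table, centred. The door frame is on the floor beside the table on its +x side.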